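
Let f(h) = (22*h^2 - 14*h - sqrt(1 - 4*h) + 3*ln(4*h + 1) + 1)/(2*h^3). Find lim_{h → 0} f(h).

Substitution gives 0/0; apply L'Hôpital's rule 3 times.
After differentiating numerator and denominator 3 times the quotient is (384/(4*h + 1)^3 + 24/(1 - 4*h)^(5/2))/(12); at h = 0 this is 34.

34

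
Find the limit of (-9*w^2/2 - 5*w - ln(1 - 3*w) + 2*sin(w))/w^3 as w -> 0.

Substitution gives 0/0; apply L'Hôpital's rule 3 times.
After differentiating numerator and denominator 3 times the quotient is (-2*cos(w) - 54/(3*w - 1)^3)/(6); at w = 0 this is 26/3.

26/3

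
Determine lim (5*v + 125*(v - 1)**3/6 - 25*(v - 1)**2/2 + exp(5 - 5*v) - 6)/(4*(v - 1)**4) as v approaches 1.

625/96

Direct substitution gives 0/0.
Apply L'Hôpital: lim (-25*v + 125*(v - 1)^2/2 - 5*e^(5 - 5*v) + 30)/(16*(v - 1)^3), still 0/0.
Apply L'Hôpital: lim (125*v + 25*e^(5 - 5*v) - 150)/(48*(v - 1)^2), still 0/0.
Apply L'Hôpital: lim (125 - 125*e^(5 - 5*v))/(96*v - 96), still 0/0.
After 4 applications of L'Hôpital's rule the quotient is (625*e^(5 - 5*v))/(96); substituting v = 1 gives 625/96.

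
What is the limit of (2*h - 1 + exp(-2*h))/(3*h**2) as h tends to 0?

2/3

Direct substitution gives 0/0.
Apply L'Hôpital: lim (2 - 2*e^(-2*h))/(6*h), still 0/0.
After 2 applications of L'Hôpital's rule the quotient is (4*e^(-2*h))/(6); substituting h = 0 gives 2/3.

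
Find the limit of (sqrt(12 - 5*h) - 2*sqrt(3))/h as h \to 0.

-5*√(3)/12

A 0/0 form; rationalise with √(12 - 5h) + √12. This collapses the numerator to -5h, leaving -5/(√(12 - 5h) + √12) → -5/(2√12) = -5*√(3)/12.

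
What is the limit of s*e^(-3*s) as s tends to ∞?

0

Write as s^1/e^{3s}, an ∞/∞ form.
Exponential growth dominates any polynomial, so repeated L'Hôpital (or the standard result) gives 0.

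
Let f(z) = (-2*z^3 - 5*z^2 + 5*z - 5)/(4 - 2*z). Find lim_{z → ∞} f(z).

∞

The numerator has higher degree (3 > 1); the quotient behaves like (-2/(-2))·z^2 for large |z|.
As z → +∞ this diverges to ∞.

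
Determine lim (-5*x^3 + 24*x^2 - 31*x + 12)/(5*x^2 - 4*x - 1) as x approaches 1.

1/3

Direct substitution gives 0/0, so factor. Both numerator and denominator have (x - 1) as a factor.
After cancelling, the expression reduces to (-5*x^2 + 19*x - 12)/(5*x + 1).
Substituting x = 1 gives 1/3.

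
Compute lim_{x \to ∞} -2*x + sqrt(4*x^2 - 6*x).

-3/2

This has the form ∞ − ∞. Multiply and divide by the conjugate √(4*x^2 - 6*x) + 2x.
That gives (-6x) / (√(4*x^2 - 6*x) + 2x).
Divide numerator and denominator by x: the limit is -6/(2·2) = -3/2.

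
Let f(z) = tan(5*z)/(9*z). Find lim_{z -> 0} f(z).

5/9

Substitution gives 0/0.
Since tan(u)/u → 1 as u → 0, tan(5z)/(5z) → 1 and the limit is 5/9.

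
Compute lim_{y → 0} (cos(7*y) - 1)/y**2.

Direct substitution gives 0/0.
Apply L'Hôpital: lim (-7*sin(7*y))/(2*y), still 0/0.
After 2 applications of L'Hôpital's rule the quotient is (-49*cos(7*y))/(2); substituting y = 0 gives -49/2.

-49/2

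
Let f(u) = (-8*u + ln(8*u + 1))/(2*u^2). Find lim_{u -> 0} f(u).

Direct substitution gives 0/0.
Apply L'Hôpital: lim (-8 + 8/(8*u + 1))/(4*u), still 0/0.
After 2 applications of L'Hôpital's rule the quotient is (-64/(8*u + 1)^2)/(4); substituting u = 0 gives -16.

-16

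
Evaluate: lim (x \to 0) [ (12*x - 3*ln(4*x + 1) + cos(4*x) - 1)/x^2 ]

Substitution gives 0/0 (the numerator vanishes to order 2).
Expand each term to order x^2: the coefficient of x^2 in cos(4x) is -8 and in -3·ln(1 + 4x) is 24.
Lower-order terms cancel with the polynomial part, so the numerator is (16)·x^2 + o(x^2), and the limit is (16)/(1) = 16.

16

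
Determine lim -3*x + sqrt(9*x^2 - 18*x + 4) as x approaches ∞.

This has the form ∞ − ∞. Multiply and divide by the conjugate √(9*x^2 - 18*x + 4) + 3x.
That gives (-18x + 4) / (√(9*x^2 - 18*x + 4) + 3x).
Divide numerator and denominator by x: the limit is -18/(2·3) = -3.

-3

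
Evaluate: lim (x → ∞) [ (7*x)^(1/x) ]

1

Base → ∞ and exponent → 0: an ∞^0 form.
Take logs: (1/x)·ln(7·x^1) = (ln 7 + 1·ln x)/x → 0.
So the limit is e^0 = 1.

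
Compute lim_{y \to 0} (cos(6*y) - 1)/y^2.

Direct substitution gives 0/0.
Apply L'Hôpital: lim (-6*sin(6*y))/(2*y), still 0/0.
After 2 applications of L'Hôpital's rule the quotient is (-36*cos(6*y))/(2); substituting y = 0 gives -18.

-18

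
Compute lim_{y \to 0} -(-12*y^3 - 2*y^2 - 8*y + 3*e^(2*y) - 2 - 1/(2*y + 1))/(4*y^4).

7/2

Substitution gives 0/0 (the numerator vanishes to order 4).
Expand each term to order y^4: the coefficient of y^4 in −1/(1 + 2y) is -16 and in 3·e^(2y) is 2.
Lower-order terms cancel with the polynomial part, so the numerator is (-14)·y^4 + o(y^4), and the limit is (-14)/(-4) = 7/2.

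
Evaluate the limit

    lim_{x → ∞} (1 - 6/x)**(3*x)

Write it as [(1 - 6/x)^x]^(3) · (1 - 6/x)^(0). The bracketed term tends to e^(-6) and the second factor to 1, so the limit is e^(-18).

e^(-18)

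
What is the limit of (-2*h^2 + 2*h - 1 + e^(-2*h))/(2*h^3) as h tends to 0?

Direct substitution gives 0/0.
Apply L'Hôpital: lim (-4*h + 2 - 2*e^(-2*h))/(6*h^2), still 0/0.
Apply L'Hôpital: lim (-4 + 4*e^(-2*h))/(12*h), still 0/0.
After 3 applications of L'Hôpital's rule the quotient is (-8*e^(-2*h))/(12); substituting h = 0 gives -2/3.

-2/3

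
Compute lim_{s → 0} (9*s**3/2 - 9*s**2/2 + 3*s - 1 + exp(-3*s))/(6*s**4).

Direct substitution gives 0/0.
Apply L'Hôpital: lim (27*s^2/2 - 9*s + 3 - 3*e^(-3*s))/(24*s^3), still 0/0.
Apply L'Hôpital: lim (27*s - 9 + 9*e^(-3*s))/(72*s^2), still 0/0.
Apply L'Hôpital: lim (27 - 27*e^(-3*s))/(144*s), still 0/0.
After 4 applications of L'Hôpital's rule the quotient is (81*e^(-3*s))/(144); substituting s = 0 gives 9/16.

9/16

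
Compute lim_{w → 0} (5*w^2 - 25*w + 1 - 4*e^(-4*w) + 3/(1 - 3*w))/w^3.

371/3

Substitution gives 0/0 (the numerator vanishes to order 3).
Expand each term to order w^3: the coefficient of w^3 in 3·1/(1 - 3w) is 81 and in -4·e^(-4w) is 128/3.
Lower-order terms cancel with the polynomial part, so the numerator is (371/3)·w^3 + o(w^3), and the limit is (371/3)/(1) = 371/3.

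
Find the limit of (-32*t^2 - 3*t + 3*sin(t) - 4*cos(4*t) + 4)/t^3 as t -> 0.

-1/2

Substitution gives 0/0 (the numerator vanishes to order 3).
Expand each term to order t^3: the coefficient of t^3 in 3·sin(t) is -1/2 and in -4·cos(4t) is 0.
Lower-order terms cancel with the polynomial part, so the numerator is (-1/2)·t^3 + o(t^3), and the limit is (-1/2)/(1) = -1/2.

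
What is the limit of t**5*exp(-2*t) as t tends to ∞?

0

Write as t^5/e^{2t}, an ∞/∞ form.
Exponential growth dominates any polynomial, so repeated L'Hôpital (or the standard result) gives 0.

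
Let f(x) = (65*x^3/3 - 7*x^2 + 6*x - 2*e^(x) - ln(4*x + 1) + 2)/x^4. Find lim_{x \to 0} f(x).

767/12

Substitution gives 0/0 (the numerator vanishes to order 4).
Expand each term to order x^4: the coefficient of x^4 in -2·e^(x) is -1/12 and in −ln(1 + 4x) is 64.
Lower-order terms cancel with the polynomial part, so the numerator is (767/12)·x^4 + o(x^4), and the limit is (767/12)/(1) = 767/12.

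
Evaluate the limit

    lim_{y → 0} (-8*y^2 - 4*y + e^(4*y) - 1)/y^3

32/3

Direct substitution gives 0/0.
Apply L'Hôpital: lim (-16*y + 4*e^(4*y) - 4)/(3*y^2), still 0/0.
Apply L'Hôpital: lim (16*e^(4*y) - 16)/(6*y), still 0/0.
After 3 applications of L'Hôpital's rule the quotient is (64*e^(4*y))/(6); substituting y = 0 gives 32/3.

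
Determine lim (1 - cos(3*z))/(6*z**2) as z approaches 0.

3/4

Substitution gives 0/0.
Use (1 − cos u)/u² → 1/2 with u = 3z: the limit is 3²/(2·6) = 3/4.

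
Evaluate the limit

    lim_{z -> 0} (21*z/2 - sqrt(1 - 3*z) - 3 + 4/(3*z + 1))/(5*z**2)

297/40

Substitution gives 0/0 (the numerator vanishes to order 2).
Expand each term to order z^2: the coefficient of z^2 in −√(1 - 3z) is 9/8 and in 4·1/(1 + 3z) is 36.
Lower-order terms cancel with the polynomial part, so the numerator is (297/8)·z^2 + o(z^2), and the limit is (297/8)/(5) = 297/40.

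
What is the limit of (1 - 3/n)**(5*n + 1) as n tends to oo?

Write it as [(1 - 3/n)^n]^(5) · (1 - 3/n)^(1). The bracketed term tends to e^(-3) and the second factor to 1, so the limit is e^(-15).

e^(-15)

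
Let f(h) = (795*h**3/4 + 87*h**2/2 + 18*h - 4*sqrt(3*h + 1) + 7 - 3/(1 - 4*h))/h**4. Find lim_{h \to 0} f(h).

Substitution gives 0/0; apply L'Hôpital's rule 4 times.
After differentiating numerator and denominator 4 times the quotient is (18432/(4*h - 1)^5 + 1215/(4*(3*h + 1)^(7/2)))/(24); at h = 0 this is -24171/32.

-24171/32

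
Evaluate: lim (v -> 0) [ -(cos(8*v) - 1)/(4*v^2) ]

8

Direct substitution gives 0/0.
Apply L'Hôpital: lim (-8*sin(8*v))/(-8*v), still 0/0.
After 2 applications of L'Hôpital's rule the quotient is (-64*cos(8*v))/(-8); substituting v = 0 gives 8.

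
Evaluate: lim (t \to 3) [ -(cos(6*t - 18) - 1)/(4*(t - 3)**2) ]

Direct substitution gives 0/0.
Apply L'Hôpital: lim (-6*sin(6*t - 18))/(24 - 8*t), still 0/0.
After 2 applications of L'Hôpital's rule the quotient is (-36*cos(6*t - 18))/(-8); substituting t = 3 gives 9/2.

9/2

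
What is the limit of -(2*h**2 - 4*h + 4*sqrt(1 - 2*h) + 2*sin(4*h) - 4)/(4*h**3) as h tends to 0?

Substitution gives 0/0 (the numerator vanishes to order 3).
Expand each term to order h^3: the coefficient of h^3 in 4·√(1 - 2h) is -2 and in 2·sin(4h) is -64/3.
Lower-order terms cancel with the polynomial part, so the numerator is (-70/3)·h^3 + o(h^3), and the limit is (-70/3)/(-4) = 35/6.

35/6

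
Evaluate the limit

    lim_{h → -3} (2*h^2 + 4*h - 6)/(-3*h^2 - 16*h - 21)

-4

Direct substitution gives 0/0, so factor. Both numerator and denominator have (h + 3) as a factor.
After cancelling, the expression reduces to (2*h - 2)/(-3*h - 7).
Substituting h = -3 gives -4.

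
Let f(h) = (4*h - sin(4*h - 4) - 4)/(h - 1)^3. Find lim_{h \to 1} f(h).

Direct substitution gives 0/0.
Apply L'Hôpital: lim (4 - 4*cos(4*h - 4))/(3*(h - 1)^2), still 0/0.
Apply L'Hôpital: lim (16*sin(4*h - 4))/(6*h - 6), still 0/0.
After 3 applications of L'Hôpital's rule the quotient is (64*cos(4*h - 4))/(6); substituting h = 1 gives 32/3.

32/3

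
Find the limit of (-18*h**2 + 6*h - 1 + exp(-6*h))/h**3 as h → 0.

-36

Direct substitution gives 0/0.
Apply L'Hôpital: lim (-36*h + 6 - 6*e^(-6*h))/(3*h^2), still 0/0.
Apply L'Hôpital: lim (-36 + 36*e^(-6*h))/(6*h), still 0/0.
After 3 applications of L'Hôpital's rule the quotient is (-216*e^(-6*h))/(6); substituting h = 0 gives -36.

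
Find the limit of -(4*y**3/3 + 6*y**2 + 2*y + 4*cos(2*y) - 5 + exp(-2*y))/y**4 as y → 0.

Substitution gives 0/0; apply L'Hôpital's rule 4 times.
After differentiating numerator and denominator 4 times the quotient is (64*cos(2*y) + 16*e^(-2*y))/(-24); at y = 0 this is -10/3.

-10/3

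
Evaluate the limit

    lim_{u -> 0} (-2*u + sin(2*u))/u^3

Direct substitution gives 0/0.
Apply L'Hôpital: lim (2*cos(2*u) - 2)/(3*u^2), still 0/0.
Apply L'Hôpital: lim (-4*sin(2*u))/(6*u), still 0/0.
After 3 applications of L'Hôpital's rule the quotient is (-8*cos(2*u))/(6); substituting u = 0 gives -4/3.

-4/3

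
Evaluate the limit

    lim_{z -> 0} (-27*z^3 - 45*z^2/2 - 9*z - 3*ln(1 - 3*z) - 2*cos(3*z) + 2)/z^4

54

Substitution gives 0/0 (the numerator vanishes to order 4).
Expand each term to order z^4: the coefficient of z^4 in -2·cos(3z) is -27/4 and in -3·ln(1 - 3z) is 243/4.
Lower-order terms cancel with the polynomial part, so the numerator is (54)·z^4 + o(z^4), and the limit is (54)/(1) = 54.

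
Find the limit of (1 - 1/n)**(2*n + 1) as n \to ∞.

The base → 1 and the exponent → ∞: a 1^∞ form.
Take logarithms: (2n + 1)·ln(1 - 1/n). Since ln(1+u) ~ u for small u, this behaves like (2n)·(-1/n) → -2.
So the limit is e^(-2).

e^(-2)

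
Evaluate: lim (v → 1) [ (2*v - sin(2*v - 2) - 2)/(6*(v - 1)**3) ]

2/9

Direct substitution gives 0/0.
Apply L'Hôpital: lim (2 - 2*cos(2*v - 2))/(18*(v - 1)^2), still 0/0.
Apply L'Hôpital: lim (4*sin(2*v - 2))/(36*v - 36), still 0/0.
After 3 applications of L'Hôpital's rule the quotient is (8*cos(2*v - 2))/(36); substituting v = 1 gives 2/9.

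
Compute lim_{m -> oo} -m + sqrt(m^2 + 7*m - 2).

7/2

An ∞ − ∞ form. Rationalising with the conjugate, the difference becomes (7m - 2) / (√(m^2 + 7*m - 2) + m).
For large m the denominator behaves like 2·m, so the quotient tends to 7/2 = 7/2.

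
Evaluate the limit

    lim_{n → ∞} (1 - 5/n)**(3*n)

e^(-15)

Let L be the limit and take ln: ln L = lim (3n)·ln(1 - 5/n) = lim (3n)·(-5/n + O(1/n²)) = -15.
Hence L = e^(-15).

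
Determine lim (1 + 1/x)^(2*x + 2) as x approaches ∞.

Write it as [(1 + 1/x)^x]^(2) · (1 + 1/x)^(2). The bracketed term tends to e^(1) and the second factor to 1, so the limit is e^(2).

e^(2)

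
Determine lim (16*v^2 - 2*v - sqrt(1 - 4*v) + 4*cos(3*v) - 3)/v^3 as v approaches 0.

4

Substitution gives 0/0; apply L'Hôpital's rule 3 times.
After differentiating numerator and denominator 3 times the quotient is (108*sin(3*v) + 24/(1 - 4*v)^(5/2))/(6); at v = 0 this is 4.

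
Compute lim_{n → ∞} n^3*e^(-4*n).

0

Write as n^3/e^{4n}, an ∞/∞ form.
Exponential growth dominates any polynomial, so repeated L'Hôpital (or the standard result) gives 0.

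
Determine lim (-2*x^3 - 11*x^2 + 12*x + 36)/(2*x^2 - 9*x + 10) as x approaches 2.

At x = 2 both the top and bottom vanish — a removable singularity. Factoring out (x - 2) from each leaves (-2*x^2 - 15*x - 18)/(2*x - 5), which at x = 2 equals 56.

56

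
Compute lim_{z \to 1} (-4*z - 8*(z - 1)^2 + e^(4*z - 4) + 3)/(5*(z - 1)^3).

32/15

Direct substitution gives 0/0.
Apply L'Hôpital: lim (-16*z + 4*e^(4*z - 4) + 12)/(15*(z - 1)^2), still 0/0.
Apply L'Hôpital: lim (16*e^(4*z - 4) - 16)/(30*z - 30), still 0/0.
After 3 applications of L'Hôpital's rule the quotient is (64*e^(4*z - 4))/(30); substituting z = 1 gives 32/15.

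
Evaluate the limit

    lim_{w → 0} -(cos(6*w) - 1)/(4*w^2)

9/2

Direct substitution gives 0/0.
Apply L'Hôpital: lim (-6*sin(6*w))/(-8*w), still 0/0.
After 2 applications of L'Hôpital's rule the quotient is (-36*cos(6*w))/(-8); substituting w = 0 gives 9/2.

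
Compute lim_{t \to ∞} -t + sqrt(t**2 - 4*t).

-2

This has the form ∞ − ∞. Multiply and divide by the conjugate √(t^2 - 4*t) + t.
That gives (-4t) / (√(t^2 - 4*t) + t).
Divide numerator and denominator by t: the limit is -4/(2·1) = -2.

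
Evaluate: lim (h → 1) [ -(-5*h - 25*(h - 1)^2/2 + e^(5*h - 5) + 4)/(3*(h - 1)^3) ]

Direct substitution gives 0/0.
Apply L'Hôpital: lim (-25*h + 5*e^(5*h - 5) + 20)/(-9*(h - 1)^2), still 0/0.
Apply L'Hôpital: lim (25*e^(5*h - 5) - 25)/(18 - 18*h), still 0/0.
After 3 applications of L'Hôpital's rule the quotient is (125*e^(5*h - 5))/(-18); substituting h = 1 gives -125/18.

-125/18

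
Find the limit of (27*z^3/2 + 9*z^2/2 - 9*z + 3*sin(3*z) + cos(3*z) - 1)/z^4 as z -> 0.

27/8

Substitution gives 0/0 (the numerator vanishes to order 4).
Expand each term to order z^4: the coefficient of z^4 in cos(3z) is 27/8 and in 3·sin(3z) is 0.
Lower-order terms cancel with the polynomial part, so the numerator is (27/8)·z^4 + o(z^4), and the limit is (27/8)/(1) = 27/8.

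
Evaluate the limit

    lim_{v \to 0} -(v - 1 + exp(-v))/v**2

Direct substitution gives 0/0.
Apply L'Hôpital: lim (1 - e^(-v))/(-2*v), still 0/0.
After 2 applications of L'Hôpital's rule the quotient is (e^(-v))/(-2); substituting v = 0 gives -1/2.

-1/2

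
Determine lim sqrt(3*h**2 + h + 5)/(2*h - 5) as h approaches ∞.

√(3)/2

For large |h|, √(3*h^2 + h + 5) ≈ √3·|h| and the denominator ≈ 2h.
Since h → +∞, |h| = h, giving √3/(2) = √(3)/2.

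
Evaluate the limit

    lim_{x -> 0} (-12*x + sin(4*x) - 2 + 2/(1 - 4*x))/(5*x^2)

32/5

Substitution gives 0/0 (the numerator vanishes to order 2).
Expand each term to order x^2: the coefficient of x^2 in sin(4x) is 0 and in 2·1/(1 - 4x) is 32.
Lower-order terms cancel with the polynomial part, so the numerator is (32)·x^2 + o(x^2), and the limit is (32)/(5) = 32/5.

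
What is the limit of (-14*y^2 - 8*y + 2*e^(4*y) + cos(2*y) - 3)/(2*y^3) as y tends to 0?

32/3

Substitution gives 0/0; apply L'Hôpital's rule 3 times.
After differentiating numerator and denominator 3 times the quotient is (128*e^(4*y) + 8*sin(2*y))/(12); at y = 0 this is 32/3.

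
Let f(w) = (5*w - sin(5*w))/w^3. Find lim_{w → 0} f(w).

125/6

Direct substitution gives 0/0.
Apply L'Hôpital: lim (5 - 5*cos(5*w))/(3*w^2), still 0/0.
Apply L'Hôpital: lim (25*sin(5*w))/(6*w), still 0/0.
After 3 applications of L'Hôpital's rule the quotient is (125*cos(5*w))/(6); substituting w = 0 gives 125/6.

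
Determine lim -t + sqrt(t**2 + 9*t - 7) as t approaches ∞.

9/2

An ∞ − ∞ form. Rationalising with the conjugate, the difference becomes (9t - 7) / (√(t^2 + 9*t - 7) + t).
For large t the denominator behaves like 2·t, so the quotient tends to 9/2 = 9/2.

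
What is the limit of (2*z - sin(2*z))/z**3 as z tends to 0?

4/3

Direct substitution gives 0/0.
Apply L'Hôpital: lim (2 - 2*cos(2*z))/(3*z^2), still 0/0.
Apply L'Hôpital: lim (4*sin(2*z))/(6*z), still 0/0.
After 3 applications of L'Hôpital's rule the quotient is (8*cos(2*z))/(6); substituting z = 0 gives 4/3.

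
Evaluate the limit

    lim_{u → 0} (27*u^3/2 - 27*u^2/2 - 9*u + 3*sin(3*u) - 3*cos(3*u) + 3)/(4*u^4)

-81/32

Substitution gives 0/0; apply L'Hôpital's rule 4 times.
After differentiating numerator and denominator 4 times the quotient is (-243*sqrt(2)*cos(3*u + pi/4))/(96); at u = 0 this is -81/32.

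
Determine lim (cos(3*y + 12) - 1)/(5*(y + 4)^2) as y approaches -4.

Direct substitution gives 0/0.
Apply L'Hôpital: lim (-3*sin(3*y + 12))/(10*y + 40), still 0/0.
After 2 applications of L'Hôpital's rule the quotient is (-9*cos(3*y + 12))/(10); substituting y = -4 gives -9/10.

-9/10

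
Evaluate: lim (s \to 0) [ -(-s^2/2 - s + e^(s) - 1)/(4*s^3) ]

Direct substitution gives 0/0.
Apply L'Hôpital: lim (-s + e^(s) - 1)/(-12*s^2), still 0/0.
Apply L'Hôpital: lim (e^(s) - 1)/(-24*s), still 0/0.
After 3 applications of L'Hôpital's rule the quotient is (e^(s))/(-24); substituting s = 0 gives -1/24.

-1/24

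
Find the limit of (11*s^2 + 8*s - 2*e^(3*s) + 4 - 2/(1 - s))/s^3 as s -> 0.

Substitution gives 0/0; apply L'Hôpital's rule 3 times.
After differentiating numerator and denominator 3 times the quotient is (-54*e^(3*s) - 12/(s - 1)^4)/(6); at s = 0 this is -11.

-11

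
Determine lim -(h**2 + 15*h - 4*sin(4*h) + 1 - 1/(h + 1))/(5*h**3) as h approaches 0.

-131/15

Substitution gives 0/0; apply L'Hôpital's rule 3 times.
After differentiating numerator and denominator 3 times the quotient is (256*cos(4*h) + 6/(h + 1)^4)/(-30); at h = 0 this is -131/15.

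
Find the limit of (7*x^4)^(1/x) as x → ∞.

Base → ∞ and exponent → 0: an ∞^0 form.
Take logs: (1/x)·ln(7·x^4) = (ln 7 + 4·ln x)/x → 0.
So the limit is e^0 = 1.

1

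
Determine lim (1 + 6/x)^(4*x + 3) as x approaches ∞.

The base → 1 and the exponent → ∞: a 1^∞ form.
Take logarithms: (4x + 3)·ln(1 + 6/x). Since ln(1+u) ~ u for small u, this behaves like (4x)·(6/x) → 24.
So the limit is e^(24).

e^(24)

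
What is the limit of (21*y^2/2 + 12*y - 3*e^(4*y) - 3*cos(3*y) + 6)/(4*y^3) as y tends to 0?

Substitution gives 0/0; apply L'Hôpital's rule 3 times.
After differentiating numerator and denominator 3 times the quotient is (-192*e^(4*y) - 81*sin(3*y))/(24); at y = 0 this is -8.

-8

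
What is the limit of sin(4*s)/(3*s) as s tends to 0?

Substitution gives 0/0.
Write it as (4/3)·sin(4s)/(4s); since sin(u)/u → 1, the limit is 4/3.

4/3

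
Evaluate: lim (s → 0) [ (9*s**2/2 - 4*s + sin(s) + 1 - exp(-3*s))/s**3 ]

13/3

Substitution gives 0/0; apply L'Hôpital's rule 3 times.
After differentiating numerator and denominator 3 times the quotient is (-cos(s) + 27*e^(-3*s))/(6); at s = 0 this is 13/3.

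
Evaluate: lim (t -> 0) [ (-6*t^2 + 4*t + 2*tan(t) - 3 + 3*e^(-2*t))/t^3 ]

Substitution gives 0/0; apply L'Hôpital's rule 3 times.
After differentiating numerator and denominator 3 times the quotient is (12*tan(t)^2/cos(t)^2 + 4/cos(t)^2 - 24*e^(-2*t))/(6); at t = 0 this is -10/3.

-10/3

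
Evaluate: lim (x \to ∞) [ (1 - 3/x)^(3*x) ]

The base → 1 and the exponent → ∞: a 1^∞ form.
Take logarithms: (3x)·ln(1 - 3/x). Since ln(1+u) ~ u for small u, this behaves like (3x)·(-3/x) → -9.
So the limit is e^(-9).

e^(-9)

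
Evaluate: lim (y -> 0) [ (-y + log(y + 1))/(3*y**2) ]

Direct substitution gives 0/0.
Apply L'Hôpital: lim (-1 + 1/(y + 1))/(6*y), still 0/0.
After 2 applications of L'Hôpital's rule the quotient is (-1/(y + 1)^2)/(6); substituting y = 0 gives -1/6.

-1/6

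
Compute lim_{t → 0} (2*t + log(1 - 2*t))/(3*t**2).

-2/3

Direct substitution gives 0/0.
Apply L'Hôpital: lim (2 - 2/(1 - 2*t))/(6*t), still 0/0.
After 2 applications of L'Hôpital's rule the quotient is (-4/(1 - 2*t)^2)/(6); substituting t = 0 gives -2/3.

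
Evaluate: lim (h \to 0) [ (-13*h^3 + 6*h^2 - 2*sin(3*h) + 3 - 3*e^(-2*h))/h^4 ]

Substitution gives 0/0 (the numerator vanishes to order 4).
Expand each term to order h^4: the coefficient of h^4 in -2·sin(3h) is 0 and in -3·e^(-2h) is -2.
Lower-order terms cancel with the polynomial part, so the numerator is (-2)·h^4 + o(h^4), and the limit is (-2)/(1) = -2.

-2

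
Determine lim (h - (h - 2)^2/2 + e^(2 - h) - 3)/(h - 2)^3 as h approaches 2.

Direct substitution gives 0/0.
Apply L'Hôpital: lim (-h - e^(2 - h) + 3)/(3*(h - 2)^2), still 0/0.
Apply L'Hôpital: lim (e^(2 - h) - 1)/(6*h - 12), still 0/0.
After 3 applications of L'Hôpital's rule the quotient is (-e^(2 - h))/(6); substituting h = 2 gives -1/6.

-1/6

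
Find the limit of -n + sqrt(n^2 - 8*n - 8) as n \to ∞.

-4

An ∞ − ∞ form. Rationalising with the conjugate, the difference becomes (-8n - 8) / (√(n^2 - 8*n - 8) + n).
For large n the denominator behaves like 2·n, so the quotient tends to -8/2 = -4.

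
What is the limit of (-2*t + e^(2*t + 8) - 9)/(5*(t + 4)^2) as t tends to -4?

Direct substitution gives 0/0.
Apply L'Hôpital: lim (2*e^(2*t + 8) - 2)/(10*t + 40), still 0/0.
After 2 applications of L'Hôpital's rule the quotient is (4*e^(2*t + 8))/(10); substituting t = -4 gives 2/5.

2/5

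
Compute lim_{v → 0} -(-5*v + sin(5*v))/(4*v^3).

Direct substitution gives 0/0.
Apply L'Hôpital: lim (5*cos(5*v) - 5)/(-12*v^2), still 0/0.
Apply L'Hôpital: lim (-25*sin(5*v))/(-24*v), still 0/0.
After 3 applications of L'Hôpital's rule the quotient is (-125*cos(5*v))/(-24); substituting v = 0 gives 125/24.

125/24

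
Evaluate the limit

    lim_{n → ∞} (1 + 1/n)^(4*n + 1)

e^(4)

Let L be the limit and take ln: ln L = lim (4n + 1)·ln(1 + 1/n) = lim (4n + 1)·(1/n + O(1/n²)) = 4.
Hence L = e^(4).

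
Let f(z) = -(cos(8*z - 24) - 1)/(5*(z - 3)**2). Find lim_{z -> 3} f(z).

32/5

Direct substitution gives 0/0.
Apply L'Hôpital: lim (-8*sin(8*z - 24))/(30 - 10*z), still 0/0.
After 2 applications of L'Hôpital's rule the quotient is (-64*cos(8*z - 24))/(-10); substituting z = 3 gives 32/5.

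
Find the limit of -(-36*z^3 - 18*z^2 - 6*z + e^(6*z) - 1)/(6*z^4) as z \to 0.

-9

Direct substitution gives 0/0.
Apply L'Hôpital: lim (-108*z^2 - 36*z + 6*e^(6*z) - 6)/(-24*z^3), still 0/0.
Apply L'Hôpital: lim (-216*z + 36*e^(6*z) - 36)/(-72*z^2), still 0/0.
Apply L'Hôpital: lim (216*e^(6*z) - 216)/(-144*z), still 0/0.
After 4 applications of L'Hôpital's rule the quotient is (1296*e^(6*z))/(-144); substituting z = 0 gives -9.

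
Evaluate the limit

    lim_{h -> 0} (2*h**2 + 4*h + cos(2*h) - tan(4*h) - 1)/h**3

Substitution gives 0/0; apply L'Hôpital's rule 3 times.
After differentiating numerator and denominator 3 times the quotient is (8*sin(2*h) - 384*tan(4*h)^4 - 512*tan(4*h)^2 - 128)/(6); at h = 0 this is -64/3.

-64/3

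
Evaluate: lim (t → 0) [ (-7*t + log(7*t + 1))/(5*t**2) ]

Direct substitution gives 0/0.
Apply L'Hôpital: lim (-7 + 7/(7*t + 1))/(10*t), still 0/0.
After 2 applications of L'Hôpital's rule the quotient is (-49/(7*t + 1)^2)/(10); substituting t = 0 gives -49/10.

-49/10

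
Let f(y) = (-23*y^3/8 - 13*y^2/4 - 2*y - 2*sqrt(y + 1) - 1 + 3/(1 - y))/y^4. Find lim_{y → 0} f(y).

197/64

Substitution gives 0/0; apply L'Hôpital's rule 4 times.
After differentiating numerator and denominator 4 times the quotient is (15/(8*(y + 1)^(7/2)) - 72/(y - 1)^5)/(24); at y = 0 this is 197/64.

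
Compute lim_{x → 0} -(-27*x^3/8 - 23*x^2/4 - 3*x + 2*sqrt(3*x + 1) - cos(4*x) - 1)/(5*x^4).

3263/960

Substitution gives 0/0; apply L'Hôpital's rule 4 times.
After differentiating numerator and denominator 4 times the quotient is (-256*cos(4*x) - 1215/(8*(3*x + 1)^(7/2)))/(-120); at x = 0 this is 3263/960.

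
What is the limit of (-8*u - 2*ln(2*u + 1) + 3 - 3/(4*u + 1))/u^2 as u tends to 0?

-44

Substitution gives 0/0 (the numerator vanishes to order 2).
Expand each term to order u^2: the coefficient of u^2 in -2·ln(1 + 2u) is 4 and in -3·1/(1 + 4u) is -48.
Lower-order terms cancel with the polynomial part, so the numerator is (-44)·u^2 + o(u^2), and the limit is (-44)/(1) = -44.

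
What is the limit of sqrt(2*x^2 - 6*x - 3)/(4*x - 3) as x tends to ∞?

√(2)/4

For large |x|, √(2*x^2 - 6*x - 3) ≈ √2·|x| and the denominator ≈ 4x.
Since x → +∞, |x| = x, giving √2/(4) = √(2)/4.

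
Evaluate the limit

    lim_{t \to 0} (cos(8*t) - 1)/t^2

-32

Direct substitution gives 0/0.
Apply L'Hôpital: lim (-8*sin(8*t))/(2*t), still 0/0.
After 2 applications of L'Hôpital's rule the quotient is (-64*cos(8*t))/(2); substituting t = 0 gives -32.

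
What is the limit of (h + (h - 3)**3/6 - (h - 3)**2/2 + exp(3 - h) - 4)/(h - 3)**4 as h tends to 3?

Direct substitution gives 0/0.
Apply L'Hôpital: lim (-h + (h - 3)^2/2 - e^(3 - h) + 4)/(4*(h - 3)^3), still 0/0.
Apply L'Hôpital: lim (h + e^(3 - h) - 4)/(12*(h - 3)^2), still 0/0.
Apply L'Hôpital: lim (1 - e^(3 - h))/(24*h - 72), still 0/0.
After 4 applications of L'Hôpital's rule the quotient is (e^(3 - h))/(24); substituting h = 3 gives 1/24.

1/24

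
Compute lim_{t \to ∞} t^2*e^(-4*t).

Write as t^2/e^{4t}, an ∞/∞ form.
Exponential growth dominates any polynomial, so repeated L'Hôpital (or the standard result) gives 0.

0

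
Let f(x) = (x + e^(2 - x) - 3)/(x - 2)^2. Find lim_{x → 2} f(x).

1/2

Direct substitution gives 0/0.
Apply L'Hôpital: lim (1 - e^(2 - x))/(2*x - 4), still 0/0.
After 2 applications of L'Hôpital's rule the quotient is (e^(2 - x))/(2); substituting x = 2 gives 1/2.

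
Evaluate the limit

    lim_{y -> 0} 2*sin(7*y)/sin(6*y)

7/3

Substitution gives 0/0.
Divide numerator and denominator by y: sin(7y)/y → 7 and sin(6y)/y → 6, so the limit is 2·7/6 = 7/3.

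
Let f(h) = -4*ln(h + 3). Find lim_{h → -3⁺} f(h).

As h → -3⁺, h + 3 → 0⁺ and ln(h + 3) → −∞.
Multiplying by -4 gives ∞.

∞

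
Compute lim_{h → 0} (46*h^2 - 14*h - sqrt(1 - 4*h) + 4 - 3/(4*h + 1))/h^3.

196

Substitution gives 0/0 (the numerator vanishes to order 3).
Expand each term to order h^3: the coefficient of h^3 in -3·1/(1 + 4h) is 192 and in −√(1 - 4h) is 4.
Lower-order terms cancel with the polynomial part, so the numerator is (196)·h^3 + o(h^3), and the limit is (196)/(1) = 196.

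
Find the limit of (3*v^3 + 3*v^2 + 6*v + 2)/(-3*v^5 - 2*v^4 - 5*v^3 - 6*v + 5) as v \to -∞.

The denominator has degree 5 and the numerator degree 3. Dividing numerator and denominator by v^5 sends every term to 0 except the leading denominator term, so the limit is 0.

0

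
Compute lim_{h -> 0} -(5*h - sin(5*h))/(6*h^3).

Direct substitution gives 0/0.
Apply L'Hôpital: lim (5 - 5*cos(5*h))/(-18*h^2), still 0/0.
Apply L'Hôpital: lim (25*sin(5*h))/(-36*h), still 0/0.
After 3 applications of L'Hôpital's rule the quotient is (125*cos(5*h))/(-36); substituting h = 0 gives -125/36.

-125/36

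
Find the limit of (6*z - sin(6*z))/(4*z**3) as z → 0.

9

Direct substitution gives 0/0.
Apply L'Hôpital: lim (6 - 6*cos(6*z))/(12*z^2), still 0/0.
Apply L'Hôpital: lim (36*sin(6*z))/(24*z), still 0/0.
After 3 applications of L'Hôpital's rule the quotient is (216*cos(6*z))/(24); substituting z = 0 gives 9.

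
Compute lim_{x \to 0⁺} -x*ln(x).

This is a 0·(−∞) form. Rewrite as -1·ln(x) / x^(−1) and apply L'Hôpital:
the derivative quotient is -1·(1/x) / (−1·x^(−2)) = (1/1)·x^1 → 0.

0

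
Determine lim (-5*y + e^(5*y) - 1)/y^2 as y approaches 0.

25/2

Direct substitution gives 0/0.
Apply L'Hôpital: lim (5*e^(5*y) - 5)/(2*y), still 0/0.
After 2 applications of L'Hôpital's rule the quotient is (25*e^(5*y))/(2); substituting y = 0 gives 25/2.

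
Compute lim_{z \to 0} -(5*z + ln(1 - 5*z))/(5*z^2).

5/2

Direct substitution gives 0/0.
Apply L'Hôpital: lim (5 - 5/(1 - 5*z))/(-10*z), still 0/0.
After 2 applications of L'Hôpital's rule the quotient is (-25/(1 - 5*z)^2)/(-10); substituting z = 0 gives 5/2.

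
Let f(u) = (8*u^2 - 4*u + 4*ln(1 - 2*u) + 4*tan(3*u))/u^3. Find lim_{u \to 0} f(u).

76/3

Substitution gives 0/0 (the numerator vanishes to order 3).
Expand each term to order u^3: the coefficient of u^3 in 4·ln(1 - 2u) is -32/3 and in 4·tan(3u) is 36.
Lower-order terms cancel with the polynomial part, so the numerator is (76/3)·u^3 + o(u^3), and the limit is (76/3)/(1) = 76/3.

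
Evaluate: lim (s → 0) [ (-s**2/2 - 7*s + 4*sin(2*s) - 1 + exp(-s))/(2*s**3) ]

Substitution gives 0/0; apply L'Hôpital's rule 3 times.
After differentiating numerator and denominator 3 times the quotient is (-32*cos(2*s) - e^(-s))/(12); at s = 0 this is -11/4.

-11/4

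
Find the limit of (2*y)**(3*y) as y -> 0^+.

Base → 0⁺ and exponent → 0⁺: a 0^0 form.
Take logs: 3y·ln(2y). This is 0·(−∞); rewriting as ln(2y)/(1/(3y)) and applying L'Hôpital gives 0.
Hence the limit is e^0 = 1.

1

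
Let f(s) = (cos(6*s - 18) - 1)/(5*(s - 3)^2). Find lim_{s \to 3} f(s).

Direct substitution gives 0/0.
Apply L'Hôpital: lim (-6*sin(6*s - 18))/(10*s - 30), still 0/0.
After 2 applications of L'Hôpital's rule the quotient is (-36*cos(6*s - 18))/(10); substituting s = 3 gives -18/5.

-18/5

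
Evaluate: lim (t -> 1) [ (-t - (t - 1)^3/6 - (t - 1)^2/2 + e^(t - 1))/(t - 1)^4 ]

1/24

Direct substitution gives 0/0.
Apply L'Hôpital: lim (-t - (t - 1)^2/2 + e^(t - 1))/(4*(t - 1)^3), still 0/0.
Apply L'Hôpital: lim (-t + e^(t - 1))/(12*(t - 1)^2), still 0/0.
Apply L'Hôpital: lim (e^(t - 1) - 1)/(24*t - 24), still 0/0.
After 4 applications of L'Hôpital's rule the quotient is (e^(t - 1))/(24); substituting t = 1 gives 1/24.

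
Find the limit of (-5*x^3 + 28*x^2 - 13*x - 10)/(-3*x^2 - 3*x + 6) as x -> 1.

-28/9

Direct substitution gives 0/0, so factor. Both numerator and denominator have (x - 1) as a factor.
After cancelling, the expression reduces to (-5*x^2 + 23*x + 10)/(-3*x - 6).
Substituting x = 1 gives -28/9.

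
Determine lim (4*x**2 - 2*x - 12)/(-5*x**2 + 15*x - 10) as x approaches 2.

-14/5

At x = 2 both the top and bottom vanish — a removable singularity. Factoring out (x - 2) from each leaves (4*x + 6)/(5 - 5*x), which at x = 2 equals -14/5.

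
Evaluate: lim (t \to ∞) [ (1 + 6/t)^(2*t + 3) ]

Let L be the limit and take ln: ln L = lim (2t + 3)·ln(1 + 6/t) = lim (2t + 3)·(6/t + O(1/t²)) = 12.
Hence L = e^(12).

e^(12)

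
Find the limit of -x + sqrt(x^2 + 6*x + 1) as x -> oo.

3

This has the form ∞ − ∞. Multiply and divide by the conjugate √(x^2 + 6*x + 1) + x.
That gives (6x + 1) / (√(x^2 + 6*x + 1) + x).
Divide numerator and denominator by x: the limit is 6/(2·1) = 3.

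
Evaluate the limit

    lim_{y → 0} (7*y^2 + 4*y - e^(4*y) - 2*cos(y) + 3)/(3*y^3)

-32/9

Substitution gives 0/0 (the numerator vanishes to order 3).
Expand each term to order y^3: the coefficient of y^3 in −e^(4y) is -32/3 and in -2·cos(y) is 0.
Lower-order terms cancel with the polynomial part, so the numerator is (-32/3)·y^3 + o(y^3), and the limit is (-32/3)/(3) = -32/9.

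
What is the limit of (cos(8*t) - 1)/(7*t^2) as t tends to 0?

Direct substitution gives 0/0.
Apply L'Hôpital: lim (-8*sin(8*t))/(14*t), still 0/0.
After 2 applications of L'Hôpital's rule the quotient is (-64*cos(8*t))/(14); substituting t = 0 gives -32/7.

-32/7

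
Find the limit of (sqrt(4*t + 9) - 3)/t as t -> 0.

Substitution gives 0/0. Multiply numerator and denominator by the conjugate √(9 + 4t) + √9.
The numerator becomes (9 + 4t) − 9 = 4t, so the expression simplifies to 4/(√(9 + 4t) + √9).
Letting t → 0 gives 4/(2√9) = 2/3.

2/3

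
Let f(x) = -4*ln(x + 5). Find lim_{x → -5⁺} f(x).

As x → -5⁺, x + 5 → 0⁺ and ln(x + 5) → −∞.
Multiplying by -4 gives ∞.

∞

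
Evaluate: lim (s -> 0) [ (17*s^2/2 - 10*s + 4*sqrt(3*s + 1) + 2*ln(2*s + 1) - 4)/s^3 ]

Substitution gives 0/0; apply L'Hôpital's rule 3 times.
After differentiating numerator and denominator 3 times the quotient is (81/(2*(3*s + 1)^(5/2)) + 32/(2*s + 1)^3)/(6); at s = 0 this is 145/12.

145/12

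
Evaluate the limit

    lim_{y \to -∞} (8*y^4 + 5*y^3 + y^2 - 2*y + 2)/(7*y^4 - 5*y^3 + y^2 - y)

8/7

Numerator and denominator both have degree 4.
Dividing every term by y^4, all lower-order terms vanish and the limit is the ratio of leading coefficients, 8/(7) = 8/7.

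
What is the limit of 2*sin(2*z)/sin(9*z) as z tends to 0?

4/9

Substitution gives 0/0.
Divide numerator and denominator by z: sin(2z)/z → 2 and sin(9z)/z → 9, so the limit is 2·2/9 = 4/9.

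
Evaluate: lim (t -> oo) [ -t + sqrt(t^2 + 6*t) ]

An ∞ − ∞ form. Rationalising with the conjugate, the difference becomes (6t) / (√(t^2 + 6*t) + t).
For large t the denominator behaves like 2·t, so the quotient tends to 6/2 = 3.

3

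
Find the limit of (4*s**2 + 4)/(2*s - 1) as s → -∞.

-∞

The numerator has higher degree (2 > 1); the quotient behaves like (4/(2))·s^1 for large |s|.
As s → −∞ this diverges to -∞.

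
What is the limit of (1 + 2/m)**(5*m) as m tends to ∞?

e^(10)

Write it as [(1 + 2/m)^m]^(5) · (1 + 2/m)^(0). The bracketed term tends to e^(2) and the second factor to 1, so the limit is e^(10).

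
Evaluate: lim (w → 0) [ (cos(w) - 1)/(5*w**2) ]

-1/10

Direct substitution gives 0/0.
Apply L'Hôpital: lim (-sin(w))/(10*w), still 0/0.
After 2 applications of L'Hôpital's rule the quotient is (-cos(w))/(10); substituting w = 0 gives -1/10.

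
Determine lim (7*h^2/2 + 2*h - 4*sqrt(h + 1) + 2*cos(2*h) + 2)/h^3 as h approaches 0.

Substitution gives 0/0; apply L'Hôpital's rule 3 times.
After differentiating numerator and denominator 3 times the quotient is (16*sin(2*h) - 3/(2*(h + 1)^(5/2)))/(6); at h = 0 this is -1/4.

-1/4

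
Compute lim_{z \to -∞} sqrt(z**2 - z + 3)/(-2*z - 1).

For large |z|, √(z^2 - z + 3) ≈ √1·|z| and the denominator ≈ -2z.
Since z → −∞, |z| = −z, giving −√1/(-2) = 1/2.

1/2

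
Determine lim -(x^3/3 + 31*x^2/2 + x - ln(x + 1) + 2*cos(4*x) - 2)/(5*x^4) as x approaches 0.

-259/60

Substitution gives 0/0; apply L'Hôpital's rule 4 times.
After differentiating numerator and denominator 4 times the quotient is (512*cos(4*x) + 6/(x + 1)^4)/(-120); at x = 0 this is -259/60.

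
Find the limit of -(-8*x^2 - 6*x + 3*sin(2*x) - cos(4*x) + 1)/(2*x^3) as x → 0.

Substitution gives 0/0; apply L'Hôpital's rule 3 times.
After differentiating numerator and denominator 3 times the quotient is (-64*sin(4*x) - 24*cos(2*x))/(-12); at x = 0 this is 2.

2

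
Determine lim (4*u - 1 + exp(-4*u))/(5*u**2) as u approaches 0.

Direct substitution gives 0/0.
Apply L'Hôpital: lim (4 - 4*e^(-4*u))/(10*u), still 0/0.
After 2 applications of L'Hôpital's rule the quotient is (16*e^(-4*u))/(10); substituting u = 0 gives 8/5.

8/5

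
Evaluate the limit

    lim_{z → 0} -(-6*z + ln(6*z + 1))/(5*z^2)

18/5

Direct substitution gives 0/0.
Apply L'Hôpital: lim (-6 + 6/(6*z + 1))/(-10*z), still 0/0.
After 2 applications of L'Hôpital's rule the quotient is (-36/(6*z + 1)^2)/(-10); substituting z = 0 gives 18/5.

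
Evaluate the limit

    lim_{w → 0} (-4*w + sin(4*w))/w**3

-32/3

Direct substitution gives 0/0.
Apply L'Hôpital: lim (4*cos(4*w) - 4)/(3*w^2), still 0/0.
Apply L'Hôpital: lim (-16*sin(4*w))/(6*w), still 0/0.
After 3 applications of L'Hôpital's rule the quotient is (-64*cos(4*w))/(6); substituting w = 0 gives -32/3.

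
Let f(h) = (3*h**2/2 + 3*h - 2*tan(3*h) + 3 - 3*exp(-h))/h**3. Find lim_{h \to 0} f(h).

-35/2

Substitution gives 0/0 (the numerator vanishes to order 3).
Expand each term to order h^3: the coefficient of h^3 in -3·e^(-h) is 1/2 and in -2·tan(3h) is -18.
Lower-order terms cancel with the polynomial part, so the numerator is (-35/2)·h^3 + o(h^3), and the limit is (-35/2)/(1) = -35/2.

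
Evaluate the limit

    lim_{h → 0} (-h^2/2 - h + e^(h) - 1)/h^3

Direct substitution gives 0/0.
Apply L'Hôpital: lim (-h + e^(h) - 1)/(3*h^2), still 0/0.
Apply L'Hôpital: lim (e^(h) - 1)/(6*h), still 0/0.
After 3 applications of L'Hôpital's rule the quotient is (e^(h))/(6); substituting h = 0 gives 1/6.

1/6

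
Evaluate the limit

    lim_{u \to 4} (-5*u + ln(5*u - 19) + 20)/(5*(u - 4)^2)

Direct substitution gives 0/0.
Apply L'Hôpital: lim (-5 + 5/(5*u - 19))/(10*u - 40), still 0/0.
After 2 applications of L'Hôpital's rule the quotient is (-25/(5*u - 19)^2)/(10); substituting u = 4 gives -5/2.

-5/2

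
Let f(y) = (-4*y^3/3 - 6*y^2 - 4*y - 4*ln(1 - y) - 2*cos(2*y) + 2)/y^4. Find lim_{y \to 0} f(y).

Substitution gives 0/0 (the numerator vanishes to order 4).
Expand each term to order y^4: the coefficient of y^4 in -4·ln(1 - y) is 1 and in -2·cos(2y) is -4/3.
Lower-order terms cancel with the polynomial part, so the numerator is (-1/3)·y^4 + o(y^4), and the limit is (-1/3)/(1) = -1/3.

-1/3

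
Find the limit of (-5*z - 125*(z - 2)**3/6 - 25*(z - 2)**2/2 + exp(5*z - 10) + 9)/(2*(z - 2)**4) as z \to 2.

Direct substitution gives 0/0.
Apply L'Hôpital: lim (-25*z - 125*(z - 2)^2/2 + 5*e^(5*z - 10) + 45)/(8*(z - 2)^3), still 0/0.
Apply L'Hôpital: lim (-125*z + 25*e^(5*z - 10) + 225)/(24*(z - 2)^2), still 0/0.
Apply L'Hôpital: lim (125*e^(5*z - 10) - 125)/(48*z - 96), still 0/0.
After 4 applications of L'Hôpital's rule the quotient is (625*e^(5*z - 10))/(48); substituting z = 2 gives 625/48.

625/48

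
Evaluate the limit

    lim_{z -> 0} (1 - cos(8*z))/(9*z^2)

32/9

Substitution gives 0/0.
Use (1 − cos u)/u² → 1/2 with u = 8z: the limit is 8²/(2·9) = 32/9.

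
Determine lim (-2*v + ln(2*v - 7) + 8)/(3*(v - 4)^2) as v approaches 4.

Direct substitution gives 0/0.
Apply L'Hôpital: lim (-2 + 2/(2*v - 7))/(6*v - 24), still 0/0.
After 2 applications of L'Hôpital's rule the quotient is (-4/(2*v - 7)^2)/(6); substituting v = 4 gives -2/3.

-2/3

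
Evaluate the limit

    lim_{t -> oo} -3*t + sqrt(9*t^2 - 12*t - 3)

-2

This has the form ∞ − ∞. Multiply and divide by the conjugate √(9*t^2 - 12*t - 3) + 3t.
That gives (-12t - 3) / (√(9*t^2 - 12*t - 3) + 3t).
Divide numerator and denominator by t: the limit is -12/(2·3) = -2.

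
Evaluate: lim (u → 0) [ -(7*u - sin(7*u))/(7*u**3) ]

Direct substitution gives 0/0.
Apply L'Hôpital: lim (7 - 7*cos(7*u))/(-21*u^2), still 0/0.
Apply L'Hôpital: lim (49*sin(7*u))/(-42*u), still 0/0.
After 3 applications of L'Hôpital's rule the quotient is (343*cos(7*u))/(-42); substituting u = 0 gives -49/6.

-49/6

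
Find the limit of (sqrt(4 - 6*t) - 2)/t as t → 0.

Substitution gives 0/0. Multiply numerator and denominator by the conjugate √(4 - 6t) + √4.
The numerator becomes (4 - 6t) − 4 = -6t, so the expression simplifies to -6/(√(4 - 6t) + √4).
Letting t → 0 gives -6/(2√4) = -3/2.

-3/2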